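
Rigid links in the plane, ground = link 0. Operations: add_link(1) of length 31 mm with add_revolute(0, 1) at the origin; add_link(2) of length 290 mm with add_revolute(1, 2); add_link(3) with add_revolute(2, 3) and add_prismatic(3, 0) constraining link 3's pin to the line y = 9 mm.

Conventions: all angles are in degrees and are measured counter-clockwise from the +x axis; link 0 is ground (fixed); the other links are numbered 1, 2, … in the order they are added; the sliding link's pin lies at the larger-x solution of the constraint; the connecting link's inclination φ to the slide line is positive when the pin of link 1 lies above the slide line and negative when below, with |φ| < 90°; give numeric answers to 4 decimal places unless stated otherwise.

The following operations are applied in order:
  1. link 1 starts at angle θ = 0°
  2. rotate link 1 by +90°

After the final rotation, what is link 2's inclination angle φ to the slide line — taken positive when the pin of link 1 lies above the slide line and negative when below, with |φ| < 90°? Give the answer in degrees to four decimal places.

geometry: r = 31 mm, L = 290 mm, e = 9 mm; θ starts at 0°
rotate link 1 by +90°: θ ← 0° +90° = 90°
h = r sin θ − e = 31.000000 − 9 = 22.000000
sin φ = h / L = 22.000000 / 290 = 0.07586207
φ = arcsin(0.07586207) = 4.350756°

4.3508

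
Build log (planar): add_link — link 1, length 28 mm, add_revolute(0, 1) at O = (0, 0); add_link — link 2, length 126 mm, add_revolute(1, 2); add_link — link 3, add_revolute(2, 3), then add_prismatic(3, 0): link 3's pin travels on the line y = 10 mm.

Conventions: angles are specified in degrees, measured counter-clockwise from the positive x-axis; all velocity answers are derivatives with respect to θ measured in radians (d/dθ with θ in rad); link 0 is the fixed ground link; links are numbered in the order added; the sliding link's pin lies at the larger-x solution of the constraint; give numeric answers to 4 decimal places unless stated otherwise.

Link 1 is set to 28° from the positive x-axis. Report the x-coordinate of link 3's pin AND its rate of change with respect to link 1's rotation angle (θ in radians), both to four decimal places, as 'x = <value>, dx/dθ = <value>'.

geometry: r = 28 mm, L = 126 mm, e = 10 mm
crank pin P = (r cos θ, r sin θ) = (24.722533, 13.145204)
h = r sin θ − e = 13.145204 − 10 = 3.145204
x = r cos θ + √(L² − h²) = 24.722533 + 125.960739 = 150.683271
dx/dθ = −r sin θ − h·r cos θ/√(L² − h²) (θ in radians; h = 3.145204) = -13.762518

x = 150.6833, dx/dθ = -13.7625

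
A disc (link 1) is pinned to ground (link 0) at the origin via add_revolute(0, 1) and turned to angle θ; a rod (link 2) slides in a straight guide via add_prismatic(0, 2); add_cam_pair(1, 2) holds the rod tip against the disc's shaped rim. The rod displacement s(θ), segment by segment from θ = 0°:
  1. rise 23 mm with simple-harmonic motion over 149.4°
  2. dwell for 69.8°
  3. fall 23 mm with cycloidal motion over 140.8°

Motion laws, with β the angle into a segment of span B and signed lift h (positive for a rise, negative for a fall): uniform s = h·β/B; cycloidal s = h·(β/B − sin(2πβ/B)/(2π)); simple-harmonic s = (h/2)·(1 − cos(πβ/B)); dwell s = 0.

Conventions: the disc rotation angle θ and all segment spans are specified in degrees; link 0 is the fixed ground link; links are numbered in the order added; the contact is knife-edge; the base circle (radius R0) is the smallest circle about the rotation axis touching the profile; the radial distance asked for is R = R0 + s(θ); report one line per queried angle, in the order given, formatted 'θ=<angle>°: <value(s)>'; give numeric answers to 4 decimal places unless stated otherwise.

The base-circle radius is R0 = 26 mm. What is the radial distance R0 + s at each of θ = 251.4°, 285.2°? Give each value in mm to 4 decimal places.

segment 1 (0° to 149.4°, simple-harmonic, h = 23) is passed completely: s = 0.0000 + (23) = 23.0000
segment 2 (149.4° to 219.2°, dwell): s unchanged at 23.0000
θ = 251.4° falls in segment 3 (219.2° to 360°, cycloidal, h = -23): β = 251.4 − 219.2 = 32.2°, B = 140.8°; Δs = -23·(0.2287 − sin(2π·0.2287)/(2π)) = -1.6321; s = 23.0000 − 1.6321 = 21.3679
θ = 285.2° falls in segment 3 (219.2° to 360°, cycloidal, h = -23): β = 285.2 − 219.2 = 66°, B = 140.8°; Δs = -23·(0.4687 − sin(2π·0.4687)/(2π)) = -10.0671; s = 23.0000 − 10.0671 = 12.9329
θ=251.4°: R = R0 + s = 26 + 21.3679 = 47.3679
θ=285.2°: R = R0 + s = 26 + 12.9329 = 38.9329

θ=251.4°: 47.3679
θ=285.2°: 38.9329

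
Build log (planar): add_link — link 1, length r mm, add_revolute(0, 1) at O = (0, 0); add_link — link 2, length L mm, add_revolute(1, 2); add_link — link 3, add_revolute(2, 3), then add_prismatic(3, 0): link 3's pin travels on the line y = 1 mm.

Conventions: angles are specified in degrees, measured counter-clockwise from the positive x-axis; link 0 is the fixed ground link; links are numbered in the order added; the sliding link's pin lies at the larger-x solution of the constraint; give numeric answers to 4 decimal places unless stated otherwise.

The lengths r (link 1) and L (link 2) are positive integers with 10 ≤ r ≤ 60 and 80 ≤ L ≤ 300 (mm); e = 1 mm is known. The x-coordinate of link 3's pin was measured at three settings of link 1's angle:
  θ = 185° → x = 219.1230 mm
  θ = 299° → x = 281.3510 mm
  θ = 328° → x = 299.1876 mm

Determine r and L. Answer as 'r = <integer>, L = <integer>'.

constraint per measurement: (x − r cos θ)² + (r sin θ − e)² = L²
subtracting the θ₁ and θ₂ equations cancels the r² and L² terms:
r = (x₁² − x₂²) / (2[(x₁cos θ₁ + e sin θ₁) − (x₂cos θ₂ + e sin θ₂)]) = 44.0000 → r = 44
L² = (x₁ − r cos θ₁)² + (r sin θ₁ − e)² = 69169.0059 → L = 263.0000 → L = 263
check at θ₃=328°: x = 299.1876 (printed 299.1876) ✓

r = 44, L = 263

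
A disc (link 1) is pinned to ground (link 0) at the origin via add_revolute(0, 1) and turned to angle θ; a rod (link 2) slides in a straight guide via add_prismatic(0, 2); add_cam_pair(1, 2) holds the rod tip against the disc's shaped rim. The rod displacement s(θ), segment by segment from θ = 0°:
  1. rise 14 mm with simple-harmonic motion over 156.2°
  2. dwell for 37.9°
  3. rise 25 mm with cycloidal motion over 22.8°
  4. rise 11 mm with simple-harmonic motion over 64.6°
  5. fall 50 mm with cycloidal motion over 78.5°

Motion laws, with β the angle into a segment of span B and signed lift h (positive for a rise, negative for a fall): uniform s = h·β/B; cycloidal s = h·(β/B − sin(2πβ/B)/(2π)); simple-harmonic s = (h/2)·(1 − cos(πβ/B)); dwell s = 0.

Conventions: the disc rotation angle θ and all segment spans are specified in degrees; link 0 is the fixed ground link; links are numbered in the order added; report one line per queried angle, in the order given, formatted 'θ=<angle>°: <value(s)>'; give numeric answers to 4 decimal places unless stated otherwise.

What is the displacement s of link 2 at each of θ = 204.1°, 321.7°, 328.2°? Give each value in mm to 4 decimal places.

segment 1 (0° to 156.2°, simple-harmonic, h = 14) is passed completely: s = 0.0000 + (14) = 14.0000
segment 2 (156.2° to 194.1°, dwell): s unchanged at 14.0000
θ = 204.1° falls in segment 3 (194.1° to 216.9°, cycloidal, h = 25): β = 204.1 − 194.1 = 10°, B = 22.8°; Δs = 25·(0.4386 − sin(2π·0.4386)/(2π)) = 9.4676; s = 14.0000 + 9.4676 = 23.4676
segment 3 (194.1° to 216.9°, cycloidal, h = 25) is passed completely: s = 14.0000 + (25) = 39.0000
segment 4 (216.9° to 281.5°, simple-harmonic, h = 11) is passed completely: s = 39.0000 + (11) = 50.0000
θ = 321.7° falls in segment 5 (281.5° to 360°, cycloidal, h = -50): β = 321.7 − 281.5 = 40.2°, B = 78.5°; Δs = -50·(0.5121 − sin(2π·0.5121)/(2π)) = -26.2096; s = 50.0000 − 26.2096 = 23.7904
θ = 328.2° falls in segment 5 (281.5° to 360°, cycloidal, h = -50): β = 328.2 − 281.5 = 46.7°, B = 78.5°; Δs = -50·(0.5949 − sin(2π·0.5949)/(2π)) = -34.2142; s = 50.0000 − 34.2142 = 15.7858

θ=204.1°: 23.4676
θ=321.7°: 23.7904
θ=328.2°: 15.7858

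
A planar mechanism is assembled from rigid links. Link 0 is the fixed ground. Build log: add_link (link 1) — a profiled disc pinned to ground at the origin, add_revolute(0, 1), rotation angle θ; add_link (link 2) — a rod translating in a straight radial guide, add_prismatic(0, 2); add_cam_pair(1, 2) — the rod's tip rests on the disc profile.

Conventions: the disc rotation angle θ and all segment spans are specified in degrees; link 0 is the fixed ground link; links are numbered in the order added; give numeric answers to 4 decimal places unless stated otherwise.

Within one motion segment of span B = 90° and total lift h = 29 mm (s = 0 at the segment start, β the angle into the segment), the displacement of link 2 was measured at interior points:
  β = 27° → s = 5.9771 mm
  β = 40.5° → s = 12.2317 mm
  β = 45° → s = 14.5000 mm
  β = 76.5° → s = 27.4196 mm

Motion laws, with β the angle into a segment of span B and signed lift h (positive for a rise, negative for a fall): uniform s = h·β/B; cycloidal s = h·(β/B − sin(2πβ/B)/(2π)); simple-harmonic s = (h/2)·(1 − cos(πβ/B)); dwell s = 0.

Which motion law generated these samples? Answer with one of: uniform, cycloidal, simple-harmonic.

candidates at β/B = r: uniform s = h·r (linear in β); cycloidal s = h·(r − sin(2πr)/(2π)); simple-harmonic s = (h/2)(1 − cos(πr))
β=27°: printed 5.9771 | uniform 8.7000, cycloidal 4.3104, simple-harmonic 5.9771
β=40.5°: printed 12.2317 | uniform 13.0500, cycloidal 11.6237, simple-harmonic 12.2317
β=45°: printed 14.5000 | uniform 14.5000, cycloidal 14.5000, simple-harmonic 14.5000
β=76.5°: printed 27.4196 | uniform 24.6500, cycloidal 28.3840, simple-harmonic 27.4196
only one law matches every sample → simple-harmonic

simple-harmonic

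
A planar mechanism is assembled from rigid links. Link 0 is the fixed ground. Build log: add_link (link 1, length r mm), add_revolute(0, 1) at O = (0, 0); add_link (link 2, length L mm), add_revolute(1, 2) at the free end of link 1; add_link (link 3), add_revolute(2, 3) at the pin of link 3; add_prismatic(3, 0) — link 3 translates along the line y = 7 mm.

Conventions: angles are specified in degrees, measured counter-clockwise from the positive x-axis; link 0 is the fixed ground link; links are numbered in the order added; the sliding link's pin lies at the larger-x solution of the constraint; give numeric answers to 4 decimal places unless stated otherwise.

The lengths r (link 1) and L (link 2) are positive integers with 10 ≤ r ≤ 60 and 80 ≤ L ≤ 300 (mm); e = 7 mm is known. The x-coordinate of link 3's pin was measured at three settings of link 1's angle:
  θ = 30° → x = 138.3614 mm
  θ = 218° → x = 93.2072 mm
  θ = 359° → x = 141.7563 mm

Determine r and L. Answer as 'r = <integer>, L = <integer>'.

constraint per measurement: (x − r cos θ)² + (r sin θ − e)² = L²
subtracting the θ₁ and θ₂ equations cancels the r² and L² terms:
r = (x₁² − x₂²) / (2[(x₁cos θ₁ + e sin θ₁) − (x₂cos θ₂ + e sin θ₂)]) = 26.0000 → r = 26
L² = (x₁ − r cos θ₁)² + (r sin θ₁ − e)² = 13456.0037 → L = 116.0000 → L = 116
check at θ₃=359°: x = 141.7563 (printed 141.7563) ✓

r = 26, L = 116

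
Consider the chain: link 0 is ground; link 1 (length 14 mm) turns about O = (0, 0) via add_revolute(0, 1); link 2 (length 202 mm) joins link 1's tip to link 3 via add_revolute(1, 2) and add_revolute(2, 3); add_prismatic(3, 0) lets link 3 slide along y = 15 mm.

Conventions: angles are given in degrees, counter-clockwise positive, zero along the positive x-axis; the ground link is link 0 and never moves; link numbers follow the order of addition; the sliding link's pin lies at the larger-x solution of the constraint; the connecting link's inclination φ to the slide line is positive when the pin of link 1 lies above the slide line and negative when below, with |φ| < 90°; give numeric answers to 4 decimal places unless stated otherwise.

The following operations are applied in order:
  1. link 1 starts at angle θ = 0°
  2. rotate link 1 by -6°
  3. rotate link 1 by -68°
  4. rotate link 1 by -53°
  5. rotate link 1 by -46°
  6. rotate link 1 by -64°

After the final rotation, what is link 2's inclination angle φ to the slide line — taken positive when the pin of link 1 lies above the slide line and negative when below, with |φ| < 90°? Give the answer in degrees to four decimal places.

geometry: r = 14 mm, L = 202 mm, e = 15 mm; θ starts at 0°
rotate link 1 by -6°: θ ← 0° -6° = -6°
rotate link 1 by -68°: θ ← -6° -68° = -74°
rotate link 1 by -53°: θ ← -74° -53° = -127°
rotate link 1 by -46°: θ ← -127° -46° = -173°
rotate link 1 by -64°: θ ← -173° -64° = -237°
h = r sin θ − e = 11.741388 − 15 = -3.258612
sin φ = h / L = -3.258612 / 202 = -0.01613174
φ = arcsin(-0.01613174) = -0.924321°

-0.9243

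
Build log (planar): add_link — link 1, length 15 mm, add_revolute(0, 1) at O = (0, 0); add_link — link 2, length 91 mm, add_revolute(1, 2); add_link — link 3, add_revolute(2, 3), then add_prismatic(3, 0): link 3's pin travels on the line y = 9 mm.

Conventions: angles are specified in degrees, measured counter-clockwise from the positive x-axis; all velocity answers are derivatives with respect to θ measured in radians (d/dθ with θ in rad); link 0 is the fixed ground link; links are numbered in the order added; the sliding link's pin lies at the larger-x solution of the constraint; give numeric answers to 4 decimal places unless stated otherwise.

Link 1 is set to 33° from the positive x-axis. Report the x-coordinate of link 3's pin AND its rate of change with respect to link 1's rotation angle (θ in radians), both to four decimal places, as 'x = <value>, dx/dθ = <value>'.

geometry: r = 15 mm, L = 91 mm, e = 9 mm
crank pin P = (r cos θ, r sin θ) = (12.580059, 8.169586)
h = r sin θ − e = 8.169586 − 9 = -0.830414
x = r cos θ + √(L² − h²) = 12.580059 + 90.996211 = 103.576269
dx/dθ = −r sin θ − h·r cos θ/√(L² − h²) (θ in radians; h = -0.830414) = -8.054782

x = 103.5763, dx/dθ = -8.0548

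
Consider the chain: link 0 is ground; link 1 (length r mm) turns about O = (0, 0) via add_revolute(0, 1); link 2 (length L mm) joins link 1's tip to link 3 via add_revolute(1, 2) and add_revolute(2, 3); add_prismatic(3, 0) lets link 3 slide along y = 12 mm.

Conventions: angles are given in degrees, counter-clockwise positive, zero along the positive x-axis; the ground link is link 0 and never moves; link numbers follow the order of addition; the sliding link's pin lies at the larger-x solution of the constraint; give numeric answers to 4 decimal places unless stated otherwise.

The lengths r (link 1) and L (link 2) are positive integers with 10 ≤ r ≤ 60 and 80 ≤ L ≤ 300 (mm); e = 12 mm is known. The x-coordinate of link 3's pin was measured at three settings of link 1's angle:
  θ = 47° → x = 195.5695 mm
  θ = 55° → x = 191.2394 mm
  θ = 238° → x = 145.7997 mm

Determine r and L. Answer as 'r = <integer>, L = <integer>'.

constraint per measurement: (x − r cos θ)² + (r sin θ − e)² = L²
subtracting the θ₁ and θ₂ equations cancels the r² and L² terms:
r = (x₁² − x₂²) / (2[(x₁cos θ₁ + e sin θ₁) − (x₂cos θ₂ + e sin θ₂)]) = 37.0000 → r = 37
L² = (x₁ − r cos θ₁)² + (r sin θ₁ − e)² = 29241.0095 → L = 171.0000 → L = 171
check at θ₃=238°: x = 145.7997 (printed 145.7997) ✓

r = 37, L = 171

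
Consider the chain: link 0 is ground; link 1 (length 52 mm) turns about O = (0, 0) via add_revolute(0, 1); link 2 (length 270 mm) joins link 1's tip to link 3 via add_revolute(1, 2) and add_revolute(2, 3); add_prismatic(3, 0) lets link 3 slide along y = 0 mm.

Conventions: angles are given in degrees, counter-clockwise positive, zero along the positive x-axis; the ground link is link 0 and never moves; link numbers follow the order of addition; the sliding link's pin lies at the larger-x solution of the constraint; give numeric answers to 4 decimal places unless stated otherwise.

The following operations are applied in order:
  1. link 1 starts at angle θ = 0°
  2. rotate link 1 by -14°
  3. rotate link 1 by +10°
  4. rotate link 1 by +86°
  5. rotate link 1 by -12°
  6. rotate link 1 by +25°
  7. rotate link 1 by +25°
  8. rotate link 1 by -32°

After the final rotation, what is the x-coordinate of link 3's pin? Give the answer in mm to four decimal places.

geometry: r = 52 mm, L = 270 mm, e = 0 mm; θ starts at 0°
rotate link 1 by -14°: θ ← 0° -14° = -14°
rotate link 1 by +10°: θ ← -14° +10° = -4°
rotate link 1 by +86°: θ ← -4° +86° = 82°
rotate link 1 by -12°: θ ← 82° -12° = 70°
rotate link 1 by +25°: θ ← 70° +25° = 95°
rotate link 1 by +25°: θ ← 95° +25° = 120°
rotate link 1 by -32°: θ ← 120° -32° = 88°
crank pin P = (r cos θ, r sin θ) = (1.814774, 51.968323)
h = r sin θ − e = 51.968323 − 0 = 51.968323
x = r cos θ + √(L² − h²) = 1.814774 + 264.951493 = 266.766266

266.7663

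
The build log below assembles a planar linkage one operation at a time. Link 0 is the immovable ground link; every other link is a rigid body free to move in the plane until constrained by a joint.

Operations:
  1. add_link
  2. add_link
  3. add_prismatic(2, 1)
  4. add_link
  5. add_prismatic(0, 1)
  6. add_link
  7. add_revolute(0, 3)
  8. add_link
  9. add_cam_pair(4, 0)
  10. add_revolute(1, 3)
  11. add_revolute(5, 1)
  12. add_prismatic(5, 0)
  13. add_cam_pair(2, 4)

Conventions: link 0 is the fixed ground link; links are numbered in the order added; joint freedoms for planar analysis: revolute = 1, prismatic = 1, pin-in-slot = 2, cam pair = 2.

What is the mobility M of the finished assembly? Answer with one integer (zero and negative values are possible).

L=1 J1=0 J2=0
add link → L=2 J1=0 J2=0
add link → L=3 J1=0 J2=0
P@2,1 dof=1 J1 → L=3 J1=1 J2=0
add link → L=4 J1=1 J2=0
P@0,1 dof=1 J1 → L=4 J1=2 J2=0
add link → L=5 J1=2 J2=0
R@0,3 dof=1 J1 → L=5 J1=3 J2=0
add link → L=6 J1=3 J2=0
C@4,0 dof=2 J2 → L=6 J1=3 J2=1
R@1,3 dof=1 J1 → L=6 J1=4 J2=1
R@5,1 dof=1 J1 → L=6 J1=5 J2=1
P@5,0 dof=1 J1 → L=6 J1=6 J2=1
C@2,4 dof=2 J2 → L=6 J1=6 J2=2
M=3(L−1)−2J1−J2=3·5−2·6−2=1

M = 1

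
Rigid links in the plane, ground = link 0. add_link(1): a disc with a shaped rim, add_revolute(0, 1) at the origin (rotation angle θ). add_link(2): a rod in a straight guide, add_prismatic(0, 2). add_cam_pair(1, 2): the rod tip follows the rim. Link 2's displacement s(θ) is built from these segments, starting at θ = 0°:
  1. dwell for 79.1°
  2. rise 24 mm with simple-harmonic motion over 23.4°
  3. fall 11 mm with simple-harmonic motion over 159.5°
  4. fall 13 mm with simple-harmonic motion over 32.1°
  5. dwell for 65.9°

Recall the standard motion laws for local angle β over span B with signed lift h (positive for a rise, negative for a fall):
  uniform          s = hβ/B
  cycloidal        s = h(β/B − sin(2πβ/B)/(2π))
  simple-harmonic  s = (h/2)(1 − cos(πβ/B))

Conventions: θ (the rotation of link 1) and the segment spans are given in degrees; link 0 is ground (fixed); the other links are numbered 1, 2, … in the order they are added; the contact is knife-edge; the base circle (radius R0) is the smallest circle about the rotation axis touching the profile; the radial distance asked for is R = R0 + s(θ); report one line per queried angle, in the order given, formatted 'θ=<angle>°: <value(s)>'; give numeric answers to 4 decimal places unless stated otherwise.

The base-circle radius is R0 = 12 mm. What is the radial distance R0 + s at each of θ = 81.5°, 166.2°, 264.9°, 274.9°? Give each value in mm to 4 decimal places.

segment 1 (0° to 79.1°, dwell): s unchanged at 0.0000
θ = 81.5° falls in segment 2 (79.1° to 102.5°, simple-harmonic, h = 24): β = 81.5 − 79.1 = 2.4°, B = 23.4°; Δs = 24/2·(1 − cos(π·0.1026)) = 0.6176; s = 0.0000 + 0.6176 = 0.6176
segment 2 (79.1° to 102.5°, simple-harmonic, h = 24) is passed completely: s = 0.0000 + (24) = 24.0000
θ = 166.2° falls in segment 3 (102.5° to 262°, simple-harmonic, h = -11): β = 166.2 − 102.5 = 63.7°, B = 159.5°; Δs = -11/2·(1 − cos(π·0.3994)) = -3.7901; s = 24.0000 − 3.7901 = 20.2099
segment 3 (102.5° to 262°, simple-harmonic, h = -11) is passed completely: s = 24.0000 + (-11) = 13.0000
θ = 264.9° falls in segment 4 (262° to 294.1°, simple-harmonic, h = -13): β = 264.9 − 262 = 2.9°, B = 32.1°; Δs = -13/2·(1 − cos(π·0.0903)) = -0.2600; s = 13.0000 − 0.2600 = 12.7400
θ = 274.9° falls in segment 4 (262° to 294.1°, simple-harmonic, h = -13): β = 274.9 − 262 = 12.9°, B = 32.1°; Δs = -13/2·(1 − cos(π·0.4019)) = -4.5277; s = 13.0000 − 4.5277 = 8.4723
θ=81.5°: R = R0 + s = 12 + 0.6176 = 12.6176
θ=166.2°: R = R0 + s = 12 + 20.2099 = 32.2099
θ=264.9°: R = R0 + s = 12 + 12.7400 = 24.7400
θ=274.9°: R = R0 + s = 12 + 8.4723 = 20.4723

θ=81.5°: 12.6176
θ=166.2°: 32.2099
θ=264.9°: 24.7400
θ=274.9°: 20.4723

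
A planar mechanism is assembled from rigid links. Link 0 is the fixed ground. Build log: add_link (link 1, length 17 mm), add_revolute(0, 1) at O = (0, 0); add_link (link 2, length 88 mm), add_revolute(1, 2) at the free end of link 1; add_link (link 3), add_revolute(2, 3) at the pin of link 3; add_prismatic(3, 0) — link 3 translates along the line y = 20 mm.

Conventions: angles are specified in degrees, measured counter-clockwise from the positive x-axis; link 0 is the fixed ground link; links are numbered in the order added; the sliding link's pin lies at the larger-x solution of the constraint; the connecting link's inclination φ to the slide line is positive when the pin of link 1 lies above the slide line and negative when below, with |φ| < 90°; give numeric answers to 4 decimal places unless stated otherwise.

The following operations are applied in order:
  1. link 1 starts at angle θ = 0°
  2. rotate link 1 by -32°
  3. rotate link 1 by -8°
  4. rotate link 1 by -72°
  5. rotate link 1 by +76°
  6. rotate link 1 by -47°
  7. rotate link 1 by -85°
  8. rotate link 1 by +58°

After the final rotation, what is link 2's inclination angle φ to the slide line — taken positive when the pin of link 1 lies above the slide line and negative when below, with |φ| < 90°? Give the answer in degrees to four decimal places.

geometry: r = 17 mm, L = 88 mm, e = 20 mm; θ starts at 0°
rotate link 1 by -32°: θ ← 0° -32° = -32°
rotate link 1 by -8°: θ ← -32° -8° = -40°
rotate link 1 by -72°: θ ← -40° -72° = -112°
rotate link 1 by +76°: θ ← -112° +76° = -36°
rotate link 1 by -47°: θ ← -36° -47° = -83°
rotate link 1 by -85°: θ ← -83° -85° = -168°
rotate link 1 by +58°: θ ← -168° +58° = -110°
h = r sin θ − e = -15.974775 − 20 = -35.974775
sin φ = h / L = -35.974775 / 88 = -0.40880426
φ = arcsin(-0.40880426) = -24.129742°

-24.1297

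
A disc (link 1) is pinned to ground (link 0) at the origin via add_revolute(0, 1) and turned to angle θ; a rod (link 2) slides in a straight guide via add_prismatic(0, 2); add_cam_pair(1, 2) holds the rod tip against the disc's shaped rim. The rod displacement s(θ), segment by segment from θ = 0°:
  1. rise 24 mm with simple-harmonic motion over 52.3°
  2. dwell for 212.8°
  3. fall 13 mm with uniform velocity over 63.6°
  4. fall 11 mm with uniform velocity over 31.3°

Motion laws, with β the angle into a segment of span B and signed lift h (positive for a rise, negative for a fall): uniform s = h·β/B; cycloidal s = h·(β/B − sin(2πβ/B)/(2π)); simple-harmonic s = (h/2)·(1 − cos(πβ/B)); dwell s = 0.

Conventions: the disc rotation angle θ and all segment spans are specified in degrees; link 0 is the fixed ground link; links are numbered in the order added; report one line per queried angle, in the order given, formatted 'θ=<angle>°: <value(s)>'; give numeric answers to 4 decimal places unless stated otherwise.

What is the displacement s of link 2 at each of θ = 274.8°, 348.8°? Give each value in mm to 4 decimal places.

segment 1 (0° to 52.3°, simple-harmonic, h = 24) is passed completely: s = 0.0000 + (24) = 24.0000
segment 2 (52.3° to 265.1°, dwell): s unchanged at 24.0000
θ = 274.8° falls in segment 3 (265.1° to 328.7°, uniform, h = -13): β = 274.8 − 265.1 = 9.7°, B = 63.6°; Δs = -13·9.7/63.6 = -1.9827; s = 24.0000 − 1.9827 = 22.0173
segment 3 (265.1° to 328.7°, uniform, h = -13) is passed completely: s = 24.0000 + (-13) = 11.0000
θ = 348.8° falls in segment 4 (328.7° to 360°, uniform, h = -11): β = 348.8 − 328.7 = 20.1°, B = 31.3°; Δs = -11·20.1/31.3 = -7.0639; s = 11.0000 − 7.0639 = 3.9361

θ=274.8°: 22.0173
θ=348.8°: 3.9361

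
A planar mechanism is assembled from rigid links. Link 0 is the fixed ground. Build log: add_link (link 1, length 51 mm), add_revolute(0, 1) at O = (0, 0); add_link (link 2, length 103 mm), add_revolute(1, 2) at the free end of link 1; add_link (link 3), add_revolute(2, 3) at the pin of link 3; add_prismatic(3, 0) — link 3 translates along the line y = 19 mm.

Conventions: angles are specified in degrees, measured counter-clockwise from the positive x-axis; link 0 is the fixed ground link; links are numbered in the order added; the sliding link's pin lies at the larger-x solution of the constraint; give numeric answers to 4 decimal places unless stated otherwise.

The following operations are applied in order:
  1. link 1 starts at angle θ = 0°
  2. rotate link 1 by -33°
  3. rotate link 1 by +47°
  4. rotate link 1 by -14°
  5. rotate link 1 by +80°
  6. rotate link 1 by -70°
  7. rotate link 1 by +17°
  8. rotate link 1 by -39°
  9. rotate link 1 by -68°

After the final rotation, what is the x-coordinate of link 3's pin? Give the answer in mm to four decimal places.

geometry: r = 51 mm, L = 103 mm, e = 19 mm; θ starts at 0°
rotate link 1 by -33°: θ ← 0° -33° = -33°
rotate link 1 by +47°: θ ← -33° +47° = 14°
rotate link 1 by -14°: θ ← 14° -14° = 0°
rotate link 1 by +80°: θ ← 0° +80° = 80°
rotate link 1 by -70°: θ ← 80° -70° = 10°
rotate link 1 by +17°: θ ← 10° +17° = 27°
rotate link 1 by -39°: θ ← 27° -39° = -12°
rotate link 1 by -68°: θ ← -12° -68° = -80°
crank pin P = (r cos θ, r sin θ) = (8.856057, -50.225195)
h = r sin θ − e = -50.225195 − 19 = -69.225195
x = r cos θ + √(L² − h²) = 8.856057 + 76.268423 = 85.124480

85.1245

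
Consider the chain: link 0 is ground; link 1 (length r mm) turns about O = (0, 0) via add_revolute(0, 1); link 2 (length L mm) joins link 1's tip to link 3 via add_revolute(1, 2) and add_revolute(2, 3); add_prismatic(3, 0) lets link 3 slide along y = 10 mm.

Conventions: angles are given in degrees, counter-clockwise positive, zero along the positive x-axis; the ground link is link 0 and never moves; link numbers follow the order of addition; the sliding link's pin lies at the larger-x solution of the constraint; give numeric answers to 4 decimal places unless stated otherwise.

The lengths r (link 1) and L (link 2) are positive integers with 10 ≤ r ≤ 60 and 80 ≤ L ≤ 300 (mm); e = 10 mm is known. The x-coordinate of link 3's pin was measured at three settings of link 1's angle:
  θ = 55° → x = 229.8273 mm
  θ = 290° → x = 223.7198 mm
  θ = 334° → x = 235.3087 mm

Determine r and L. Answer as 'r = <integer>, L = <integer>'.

constraint per measurement: (x − r cos θ)² + (r sin θ − e)² = L²
subtracting the θ₁ and θ₂ equations cancels the r² and L² terms:
r = (x₁² − x₂²) / (2[(x₁cos θ₁ + e sin θ₁) − (x₂cos θ₂ + e sin θ₂)]) = 19.0001 → r = 19
L² = (x₁ − r cos θ₁)² + (r sin θ₁ − e)² = 47961.0161 → L = 219.0000 → L = 219
check at θ₃=334°: x = 235.3087 (printed 235.3087) ✓

r = 19, L = 219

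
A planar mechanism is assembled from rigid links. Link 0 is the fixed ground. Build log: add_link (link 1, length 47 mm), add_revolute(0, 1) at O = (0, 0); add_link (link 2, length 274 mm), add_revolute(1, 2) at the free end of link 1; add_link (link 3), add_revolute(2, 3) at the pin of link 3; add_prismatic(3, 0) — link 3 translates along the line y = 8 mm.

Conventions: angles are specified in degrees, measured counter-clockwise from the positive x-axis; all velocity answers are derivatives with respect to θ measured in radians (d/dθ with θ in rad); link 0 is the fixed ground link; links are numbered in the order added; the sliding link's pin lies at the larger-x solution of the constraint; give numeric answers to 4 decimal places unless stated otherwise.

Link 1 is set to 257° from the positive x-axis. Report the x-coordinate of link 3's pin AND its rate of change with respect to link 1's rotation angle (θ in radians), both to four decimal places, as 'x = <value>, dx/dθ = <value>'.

geometry: r = 47 mm, L = 274 mm, e = 8 mm
crank pin P = (r cos θ, r sin θ) = (-10.572700, -45.795393)
h = r sin θ − e = -45.795393 − 8 = -53.795393
x = r cos θ + √(L² − h²) = -10.572700 + 268.667184 = 258.094484
dx/dθ = −r sin θ − h·r cos θ/√(L² − h²) (θ in radians; h = -53.795393) = 43.678415

x = 258.0945, dx/dθ = 43.6784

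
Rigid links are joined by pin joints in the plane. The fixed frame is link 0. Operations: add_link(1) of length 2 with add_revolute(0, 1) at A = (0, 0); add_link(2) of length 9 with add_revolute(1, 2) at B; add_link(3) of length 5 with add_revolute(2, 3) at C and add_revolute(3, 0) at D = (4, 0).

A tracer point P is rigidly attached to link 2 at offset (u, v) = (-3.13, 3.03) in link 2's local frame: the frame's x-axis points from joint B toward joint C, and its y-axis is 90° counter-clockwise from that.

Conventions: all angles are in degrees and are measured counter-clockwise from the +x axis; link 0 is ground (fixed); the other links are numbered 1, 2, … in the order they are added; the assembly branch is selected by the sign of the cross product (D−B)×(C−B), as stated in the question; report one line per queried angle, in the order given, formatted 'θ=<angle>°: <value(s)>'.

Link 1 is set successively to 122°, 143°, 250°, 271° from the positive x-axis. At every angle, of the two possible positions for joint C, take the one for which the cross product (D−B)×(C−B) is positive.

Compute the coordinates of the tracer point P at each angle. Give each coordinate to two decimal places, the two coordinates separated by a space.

A=(0,0), D=(4.00,0)
θ=122°: B = A + 2.00·(cos122°, sin122°) = (-1.0598, 1.6961)
θ=122°: |BD| = 5.3365
θ=122°: circle(B,9.00) ∩ circle(D,5.00): a=7.9151, h=4.2838
θ=122°:   candidates: C₊=(7.8064,3.2421) cross=22.861; C₋=(5.0834,-4.8812) cross=-22.861
θ=122°:   branch + wants cross > 0 → take C=(7.8064,3.2421) (cross=22.861)
θ=122°: ex = (C−B)/|BC| = (0.9851,0.1718); ey = (-0.1718,0.9851)
θ=122°: P = B + -3.13·ex + 3.03·ey = (-4.6638,4.1434)
θ=143°: B = A + 2.00·(cos143°, sin143°) = (-1.5973, 1.2036)
θ=143°: |BD| = 5.7252
θ=143°: circle(B,9.00) ∩ circle(D,5.00): a=7.7533, h=4.5702
θ=143°:   candidates: C₊=(6.9435,4.0417) cross=26.166; C₋=(5.0219,-4.8945) cross=-26.166
θ=143°:   branch + wants cross > 0 → take C=(6.9435,4.0417) (cross=26.166)
θ=143°: ex = (C−B)/|BC| = (0.9490,0.3153); ey = (-0.3153,0.9490)
θ=143°: P = B + -3.13·ex + 3.03·ey = (-5.5231,3.0920)
θ=250°: B = A + 2.00·(cos250°, sin250°) = (-0.6840, -1.8794)
θ=250°: |BD| = 5.0470
θ=250°: circle(B,9.00) ∩ circle(D,5.00): a=8.0713, h=3.9816
θ=250°:   candidates: C₊=(5.3242,4.8215) cross=20.095; C₋=(8.2895,-2.5691) cross=-20.095
θ=250°:   branch + wants cross > 0 → take C=(5.3242,4.8215) (cross=20.095)
θ=250°: ex = (C−B)/|BC| = (0.6676,0.7445); ey = (-0.7445,0.6676)
θ=250°: P = B + -3.13·ex + 3.03·ey = (-5.0295,-2.1870)
θ=271°: B = A + 2.00·(cos271°, sin271°) = (0.0349, -1.9997)
θ=271°: |BD| = 4.4408
θ=271°: circle(B,9.00) ∩ circle(D,5.00): a=8.5256, h=2.8835
θ=271°:   candidates: C₊=(6.3487,4.4140) cross=12.805; C₋=(8.9456,-0.7353) cross=-12.805
θ=271°:   branch + wants cross > 0 → take C=(6.3487,4.4140) (cross=12.805)
θ=271°: ex = (C−B)/|BC| = (0.7015,0.7126); ey = (-0.7126,0.7015)
θ=271°: P = B + -3.13·ex + 3.03·ey = (-4.3202,-2.1046)

θ=122°: -4.66 4.14
θ=143°: -5.52 3.09
θ=250°: -5.03 -2.19
θ=271°: -4.32 -2.10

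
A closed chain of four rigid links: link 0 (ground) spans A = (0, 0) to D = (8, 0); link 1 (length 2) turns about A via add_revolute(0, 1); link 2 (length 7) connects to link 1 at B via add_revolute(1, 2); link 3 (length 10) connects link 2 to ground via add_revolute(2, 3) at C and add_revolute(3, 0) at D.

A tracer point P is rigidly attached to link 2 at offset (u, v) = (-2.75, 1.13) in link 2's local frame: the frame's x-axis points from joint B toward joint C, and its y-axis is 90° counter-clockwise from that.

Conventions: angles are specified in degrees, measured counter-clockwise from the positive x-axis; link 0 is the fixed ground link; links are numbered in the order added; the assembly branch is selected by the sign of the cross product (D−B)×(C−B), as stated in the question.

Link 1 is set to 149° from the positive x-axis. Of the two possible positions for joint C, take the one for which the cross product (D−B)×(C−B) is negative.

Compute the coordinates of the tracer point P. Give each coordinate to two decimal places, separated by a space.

A=(0,0), D=(8.00,0)
B = A + 2.00·(cos149°, sin149°) = (-1.7143, 1.0301)
|BD| = 9.7688
circle(B,7.00) ∩ circle(D,10.00): a=2.2740, h=6.6203
  candidates: C₊=(1.2451,7.3737) cross=64.673; C₋=(-0.1511,-5.7931) cross=-64.673
  branch - wants cross < 0 → take C=(-0.1511,-5.7931) (cross=-64.673)
ex = (C−B)/|BC| = (0.2233,-0.9747); ey = (0.9747,0.2233)
P = B + -2.75·ex + 1.13·ey = (-1.2270,3.9630)

-1.23 3.96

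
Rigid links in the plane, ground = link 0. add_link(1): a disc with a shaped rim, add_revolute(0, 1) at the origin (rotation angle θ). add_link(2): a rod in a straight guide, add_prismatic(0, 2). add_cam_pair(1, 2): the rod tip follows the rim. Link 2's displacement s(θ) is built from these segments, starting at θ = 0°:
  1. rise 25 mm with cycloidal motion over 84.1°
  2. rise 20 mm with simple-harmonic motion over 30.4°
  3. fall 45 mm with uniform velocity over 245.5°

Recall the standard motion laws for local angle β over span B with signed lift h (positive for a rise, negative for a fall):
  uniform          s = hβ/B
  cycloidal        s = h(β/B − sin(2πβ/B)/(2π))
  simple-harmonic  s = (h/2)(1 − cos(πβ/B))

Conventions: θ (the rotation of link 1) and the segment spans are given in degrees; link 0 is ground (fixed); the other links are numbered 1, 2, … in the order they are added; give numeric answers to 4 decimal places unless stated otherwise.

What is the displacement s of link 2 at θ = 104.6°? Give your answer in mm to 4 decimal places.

segment 1 (0° to 84.1°, cycloidal, h = 25) is passed completely: s = 0.0000 + (25) = 25.0000
θ = 104.6° falls in segment 2 (84.1° to 114.5°, simple-harmonic, h = 20): β = 104.6 − 84.1 = 20.5°, B = 30.4°; Δs = 20/2·(1 − cos(π·0.6743)) = 15.2074; s = 25.0000 + 15.2074 = 40.2074

40.2074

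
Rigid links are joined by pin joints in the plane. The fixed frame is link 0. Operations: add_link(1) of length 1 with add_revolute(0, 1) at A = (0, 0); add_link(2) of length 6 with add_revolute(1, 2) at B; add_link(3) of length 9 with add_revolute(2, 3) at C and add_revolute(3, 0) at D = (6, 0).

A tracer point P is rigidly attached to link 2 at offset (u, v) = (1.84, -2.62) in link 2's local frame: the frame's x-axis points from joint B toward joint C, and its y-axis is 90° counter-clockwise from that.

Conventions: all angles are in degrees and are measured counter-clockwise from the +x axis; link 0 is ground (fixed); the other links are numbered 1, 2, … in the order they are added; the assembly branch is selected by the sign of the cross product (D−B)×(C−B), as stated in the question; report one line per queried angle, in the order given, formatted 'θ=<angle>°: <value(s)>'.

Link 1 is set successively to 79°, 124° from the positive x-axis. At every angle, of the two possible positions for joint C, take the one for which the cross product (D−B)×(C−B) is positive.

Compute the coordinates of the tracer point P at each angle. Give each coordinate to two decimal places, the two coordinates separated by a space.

A=(0,0), D=(6.00,0)
θ=79°: B = A + 1.00·(cos79°, sin79°) = (0.1908, 0.9816)
θ=79°: |BD| = 5.8915
θ=79°: circle(B,6.00) ∩ circle(D,9.00): a=-0.8733, h=5.9361
θ=79°:   candidates: C₊=(0.3188,6.9803) cross=34.973; C₋=(-1.6593,-4.7260) cross=-34.973
θ=79°:   branch + wants cross > 0 → take C=(0.3188,6.9803) (cross=34.973)
θ=79°: ex = (C−B)/|BC| = (0.0213,0.9998); ey = (-0.9998,0.0213)
θ=79°: P = B + 1.84·ex + -2.62·ey = (2.8495,2.7653)
θ=124°: B = A + 1.00·(cos124°, sin124°) = (-0.5592, 0.8290)
θ=124°: |BD| = 6.6114
θ=124°: circle(B,6.00) ∩ circle(D,9.00): a=-0.0975, h=5.9992
θ=124°:   candidates: C₊=(0.0963,6.7931) cross=39.663; C₋=(-1.4082,-5.1106) cross=-39.663
θ=124°:   branch + wants cross > 0 → take C=(0.0963,6.7931) (cross=39.663)
θ=124°: ex = (C−B)/|BC| = (0.1093,0.9940); ey = (-0.9940,0.1093)
θ=124°: P = B + 1.84·ex + -2.62·ey = (2.2461,2.3718)

θ=79°: 2.85 2.77
θ=124°: 2.25 2.37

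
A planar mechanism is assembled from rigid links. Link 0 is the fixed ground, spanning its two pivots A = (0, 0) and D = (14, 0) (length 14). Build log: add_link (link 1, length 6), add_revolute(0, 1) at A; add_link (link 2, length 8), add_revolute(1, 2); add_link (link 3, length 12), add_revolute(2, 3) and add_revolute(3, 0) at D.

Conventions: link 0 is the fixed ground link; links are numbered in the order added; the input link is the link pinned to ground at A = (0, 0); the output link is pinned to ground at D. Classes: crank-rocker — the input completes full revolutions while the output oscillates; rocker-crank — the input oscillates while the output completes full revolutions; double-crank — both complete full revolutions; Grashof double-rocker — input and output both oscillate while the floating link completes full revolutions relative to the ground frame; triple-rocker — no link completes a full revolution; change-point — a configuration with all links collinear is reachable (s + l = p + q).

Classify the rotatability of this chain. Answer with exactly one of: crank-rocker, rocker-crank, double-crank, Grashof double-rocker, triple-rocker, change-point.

lengths: ground=14, input=6, coupler=8, output=12
sorted: s=6 (shortest), l=14 (longest), p+q=20
s + l = 20 vs p + q = 20
s + l = p + q → change-point (collinear configuration reachable)

change-point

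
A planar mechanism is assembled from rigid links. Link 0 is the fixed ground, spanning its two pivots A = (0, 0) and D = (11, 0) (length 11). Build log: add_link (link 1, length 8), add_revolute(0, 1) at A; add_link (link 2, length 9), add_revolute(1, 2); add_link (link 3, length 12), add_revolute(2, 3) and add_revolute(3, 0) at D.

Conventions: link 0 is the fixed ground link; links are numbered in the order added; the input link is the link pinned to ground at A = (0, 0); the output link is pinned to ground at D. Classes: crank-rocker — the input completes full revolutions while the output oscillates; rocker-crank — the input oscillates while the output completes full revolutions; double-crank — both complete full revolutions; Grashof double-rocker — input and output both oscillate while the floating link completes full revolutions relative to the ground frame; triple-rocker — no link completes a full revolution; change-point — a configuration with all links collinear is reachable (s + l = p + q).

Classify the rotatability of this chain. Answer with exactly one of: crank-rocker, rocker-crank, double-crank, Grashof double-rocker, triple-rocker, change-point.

lengths: ground=11, input=8, coupler=9, output=12
sorted: s=8 (shortest), l=12 (longest), p+q=20
s + l = 20 vs p + q = 20
s + l = p + q → change-point (collinear configuration reachable)

change-point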